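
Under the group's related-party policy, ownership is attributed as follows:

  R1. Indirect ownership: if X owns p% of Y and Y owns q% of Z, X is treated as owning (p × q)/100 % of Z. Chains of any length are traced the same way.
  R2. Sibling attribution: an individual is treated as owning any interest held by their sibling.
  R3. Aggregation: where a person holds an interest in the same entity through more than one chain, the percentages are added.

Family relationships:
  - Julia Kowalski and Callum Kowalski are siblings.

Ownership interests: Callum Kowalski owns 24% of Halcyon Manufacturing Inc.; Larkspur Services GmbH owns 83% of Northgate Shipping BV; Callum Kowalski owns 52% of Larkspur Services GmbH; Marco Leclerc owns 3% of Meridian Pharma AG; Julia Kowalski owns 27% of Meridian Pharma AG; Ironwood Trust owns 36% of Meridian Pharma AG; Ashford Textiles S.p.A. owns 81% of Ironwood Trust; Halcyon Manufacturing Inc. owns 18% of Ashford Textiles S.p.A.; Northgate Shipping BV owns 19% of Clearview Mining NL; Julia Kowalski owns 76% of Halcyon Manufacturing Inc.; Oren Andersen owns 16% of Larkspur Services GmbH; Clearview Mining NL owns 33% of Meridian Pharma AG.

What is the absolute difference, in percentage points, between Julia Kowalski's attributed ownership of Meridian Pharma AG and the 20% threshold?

By sibling attribution (R2), Julia Kowalski is treated as also owning Callum Kowalski's interest in Halcyon Manufacturing Inc, giving 76% + 24% = 100%.
By sibling attribution (R2), Julia Kowalski is treated as owning Callum Kowalski's 52% interest in Larkspur Services GmbH.
Chain via Halcyon Manufacturing Inc. → Ashford Textiles S.p.A. → Ironwood Trust (R1): 100% × 18% × 81% × 36% = 5.2488% of Meridian Pharma AG.
Direct interest in Meridian Pharma AG: 27%.
Chain via Larkspur Services GmbH → Northgate Shipping BV → Clearview Mining NL (R1): 52% × 83% × 19% × 33% = 2.706132% of Meridian Pharma AG.
Aggregating (R3): 5.2488% + 27% + 2.706132% = 34.954932%.
34.954932% exceeds the 20% threshold by 14.954932 percentage points.

14.954932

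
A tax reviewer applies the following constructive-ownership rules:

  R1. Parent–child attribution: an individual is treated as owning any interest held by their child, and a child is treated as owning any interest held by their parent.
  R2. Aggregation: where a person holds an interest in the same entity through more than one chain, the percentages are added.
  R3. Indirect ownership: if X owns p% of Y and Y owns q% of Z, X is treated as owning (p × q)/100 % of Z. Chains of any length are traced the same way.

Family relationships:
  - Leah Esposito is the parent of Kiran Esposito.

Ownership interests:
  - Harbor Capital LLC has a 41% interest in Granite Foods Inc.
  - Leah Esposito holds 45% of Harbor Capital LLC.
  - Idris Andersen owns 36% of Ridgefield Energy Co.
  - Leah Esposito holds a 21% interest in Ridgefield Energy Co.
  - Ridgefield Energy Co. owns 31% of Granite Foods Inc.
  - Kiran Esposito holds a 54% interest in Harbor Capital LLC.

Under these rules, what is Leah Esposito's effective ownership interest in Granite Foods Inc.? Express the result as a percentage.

47.1%

By parent–child attribution (R1), Leah Esposito is treated as also owning Kiran Esposito's interest in Harbor Capital LLC, giving 45% + 54% = 99%.
Chain via Ridgefield Energy Co. (R3): 21% × 31% = 6.51% of Granite Foods Inc.
Chain via Harbor Capital LLC (R3): 99% × 41% = 40.59% of Granite Foods Inc.
Aggregating (R2): 6.51% + 40.59% = 47.1%.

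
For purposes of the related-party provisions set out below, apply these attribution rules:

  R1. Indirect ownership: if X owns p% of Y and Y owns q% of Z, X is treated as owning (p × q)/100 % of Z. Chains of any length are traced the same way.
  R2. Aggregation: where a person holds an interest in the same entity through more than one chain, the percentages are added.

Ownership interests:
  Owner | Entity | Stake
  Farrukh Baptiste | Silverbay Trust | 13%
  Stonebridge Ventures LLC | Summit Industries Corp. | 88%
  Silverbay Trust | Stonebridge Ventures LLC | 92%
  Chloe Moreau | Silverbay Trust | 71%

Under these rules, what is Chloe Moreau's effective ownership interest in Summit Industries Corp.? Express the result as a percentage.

57.4816%

Chain via Silverbay Trust → Stonebridge Ventures LLC (R1): 71% × 92% × 88% = 57.4816% of Summit Industries Corp.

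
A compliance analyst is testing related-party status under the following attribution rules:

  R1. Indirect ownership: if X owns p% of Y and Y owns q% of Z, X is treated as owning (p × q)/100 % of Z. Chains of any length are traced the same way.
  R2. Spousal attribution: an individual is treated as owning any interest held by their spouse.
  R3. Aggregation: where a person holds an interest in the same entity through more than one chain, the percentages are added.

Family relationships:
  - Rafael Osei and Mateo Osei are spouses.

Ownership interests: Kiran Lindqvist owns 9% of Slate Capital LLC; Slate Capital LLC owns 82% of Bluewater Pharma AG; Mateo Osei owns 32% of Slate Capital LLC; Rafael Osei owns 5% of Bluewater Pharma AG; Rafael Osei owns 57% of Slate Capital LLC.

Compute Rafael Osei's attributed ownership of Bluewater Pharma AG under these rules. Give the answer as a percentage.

77.98%

By spousal attribution (R2), Rafael Osei is treated as also owning Mateo Osei's interest in Slate Capital LLC, giving 57% + 32% = 89%.
Chain via Slate Capital LLC (R1): 89% × 82% = 72.98% of Bluewater Pharma AG.
Direct interest in Bluewater Pharma AG: 5%.
Aggregating (R3): 72.98% + 5% = 77.98%.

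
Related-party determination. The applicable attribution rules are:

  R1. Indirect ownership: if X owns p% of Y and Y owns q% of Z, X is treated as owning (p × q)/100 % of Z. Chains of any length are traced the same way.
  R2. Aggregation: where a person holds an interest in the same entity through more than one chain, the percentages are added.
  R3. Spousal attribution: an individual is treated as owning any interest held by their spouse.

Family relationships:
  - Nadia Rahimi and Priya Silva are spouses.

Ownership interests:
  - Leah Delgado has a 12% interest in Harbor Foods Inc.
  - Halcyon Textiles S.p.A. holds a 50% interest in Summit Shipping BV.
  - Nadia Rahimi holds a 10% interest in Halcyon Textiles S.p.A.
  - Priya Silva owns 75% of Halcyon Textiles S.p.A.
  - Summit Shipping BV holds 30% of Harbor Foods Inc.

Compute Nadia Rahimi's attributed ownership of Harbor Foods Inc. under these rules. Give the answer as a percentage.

12.75%

By spousal attribution (R3), Nadia Rahimi is treated as also owning Priya Silva's interest in Halcyon Textiles S.p.A, giving 10% + 75% = 85%.
Chain via Halcyon Textiles S.p.A. → Summit Shipping BV (R1): 85% × 50% × 30% = 12.75% of Harbor Foods Inc.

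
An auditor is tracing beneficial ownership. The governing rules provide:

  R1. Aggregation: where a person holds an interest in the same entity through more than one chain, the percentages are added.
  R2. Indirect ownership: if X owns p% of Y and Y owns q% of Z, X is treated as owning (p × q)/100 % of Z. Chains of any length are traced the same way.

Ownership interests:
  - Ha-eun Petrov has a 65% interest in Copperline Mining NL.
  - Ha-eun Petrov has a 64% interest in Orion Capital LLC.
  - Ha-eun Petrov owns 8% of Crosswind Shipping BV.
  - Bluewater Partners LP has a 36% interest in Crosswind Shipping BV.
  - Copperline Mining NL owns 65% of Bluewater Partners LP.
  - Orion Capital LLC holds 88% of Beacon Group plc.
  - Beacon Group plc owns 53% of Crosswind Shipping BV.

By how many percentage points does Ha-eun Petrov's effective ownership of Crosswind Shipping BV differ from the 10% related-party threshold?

43.0596

Chain via Orion Capital LLC → Beacon Group plc (R2): 64% × 88% × 53% = 29.8496% of Crosswind Shipping BV.
Chain via Copperline Mining NL → Bluewater Partners LP (R2): 65% × 65% × 36% = 15.21% of Crosswind Shipping BV.
Direct interest in Crosswind Shipping BV: 8%.
Aggregating (R1): 29.8496% + 15.21% + 8% = 53.0596%.
53.0596% exceeds the 10% threshold by 43.0596 percentage points.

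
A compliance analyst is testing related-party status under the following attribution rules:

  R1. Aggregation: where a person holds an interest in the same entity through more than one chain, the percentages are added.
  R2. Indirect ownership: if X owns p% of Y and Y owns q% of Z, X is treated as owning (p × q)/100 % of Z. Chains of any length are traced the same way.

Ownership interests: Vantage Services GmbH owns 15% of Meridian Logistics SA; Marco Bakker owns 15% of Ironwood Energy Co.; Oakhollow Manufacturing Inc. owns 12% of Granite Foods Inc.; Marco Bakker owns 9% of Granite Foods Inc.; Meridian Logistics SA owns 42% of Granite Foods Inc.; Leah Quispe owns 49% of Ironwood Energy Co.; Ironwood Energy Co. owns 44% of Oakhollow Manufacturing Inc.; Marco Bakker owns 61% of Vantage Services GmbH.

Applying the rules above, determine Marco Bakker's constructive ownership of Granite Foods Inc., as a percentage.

Chain via Vantage Services GmbH → Meridian Logistics SA (R2): 61% × 15% × 42% = 3.843% of Granite Foods Inc.
Chain via Ironwood Energy Co. → Oakhollow Manufacturing Inc. (R2): 15% × 44% × 12% = 0.792% of Granite Foods Inc.
Direct interest in Granite Foods Inc: 9%.
Aggregating (R1): 3.843% + 0.792% + 9% = 13.635%.

13.635%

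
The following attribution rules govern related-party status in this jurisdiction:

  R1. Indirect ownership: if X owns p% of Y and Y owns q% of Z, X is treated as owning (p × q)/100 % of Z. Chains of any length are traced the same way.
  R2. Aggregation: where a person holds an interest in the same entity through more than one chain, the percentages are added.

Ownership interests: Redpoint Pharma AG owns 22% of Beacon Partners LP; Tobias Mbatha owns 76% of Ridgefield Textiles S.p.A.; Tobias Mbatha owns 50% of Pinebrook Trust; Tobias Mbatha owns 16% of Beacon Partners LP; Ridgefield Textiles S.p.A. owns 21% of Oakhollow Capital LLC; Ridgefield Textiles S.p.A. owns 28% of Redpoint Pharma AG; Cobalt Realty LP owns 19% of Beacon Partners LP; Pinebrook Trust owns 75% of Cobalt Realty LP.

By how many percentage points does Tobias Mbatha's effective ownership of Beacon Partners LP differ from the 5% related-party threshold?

22.8066

Chain via Ridgefield Textiles S.p.A. → Redpoint Pharma AG (R1): 76% × 28% × 22% = 4.6816% of Beacon Partners LP.
Chain via Pinebrook Trust → Cobalt Realty LP (R1): 50% × 75% × 19% = 7.125% of Beacon Partners LP.
Direct interest in Beacon Partners LP: 16%.
Aggregating (R2): 4.6816% + 7.125% + 16% = 27.8066%.
27.8066% exceeds the 5% threshold by 22.8066 percentage points.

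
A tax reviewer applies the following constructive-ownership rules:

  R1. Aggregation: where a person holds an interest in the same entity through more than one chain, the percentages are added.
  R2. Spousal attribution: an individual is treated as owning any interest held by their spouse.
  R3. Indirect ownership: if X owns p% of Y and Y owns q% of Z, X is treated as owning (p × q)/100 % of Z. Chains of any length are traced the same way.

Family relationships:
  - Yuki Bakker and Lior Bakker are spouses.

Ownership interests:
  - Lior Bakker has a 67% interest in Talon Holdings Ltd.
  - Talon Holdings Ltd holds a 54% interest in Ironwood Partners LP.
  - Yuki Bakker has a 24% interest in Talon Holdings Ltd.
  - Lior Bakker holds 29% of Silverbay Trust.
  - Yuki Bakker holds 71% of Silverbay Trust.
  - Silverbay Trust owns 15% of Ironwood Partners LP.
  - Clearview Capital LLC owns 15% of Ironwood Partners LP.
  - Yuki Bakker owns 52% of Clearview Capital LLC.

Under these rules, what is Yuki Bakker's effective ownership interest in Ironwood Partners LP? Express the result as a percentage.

By spousal attribution (R2), Yuki Bakker is treated as also owning Lior Bakker's interest in Silverbay Trust, giving 71% + 29% = 100%.
By spousal attribution (R2), Yuki Bakker is treated as also owning Lior Bakker's interest in Talon Holdings Ltd, giving 24% + 67% = 91%.
Chain via Silverbay Trust (R3): 100% × 15% = 15% of Ironwood Partners LP.
Chain via Talon Holdings Ltd (R3): 91% × 54% = 49.14% of Ironwood Partners LP.
Chain via Clearview Capital LLC (R3): 52% × 15% = 7.8% of Ironwood Partners LP.
Aggregating (R1): 15% + 49.14% + 7.8% = 71.94%.

71.94%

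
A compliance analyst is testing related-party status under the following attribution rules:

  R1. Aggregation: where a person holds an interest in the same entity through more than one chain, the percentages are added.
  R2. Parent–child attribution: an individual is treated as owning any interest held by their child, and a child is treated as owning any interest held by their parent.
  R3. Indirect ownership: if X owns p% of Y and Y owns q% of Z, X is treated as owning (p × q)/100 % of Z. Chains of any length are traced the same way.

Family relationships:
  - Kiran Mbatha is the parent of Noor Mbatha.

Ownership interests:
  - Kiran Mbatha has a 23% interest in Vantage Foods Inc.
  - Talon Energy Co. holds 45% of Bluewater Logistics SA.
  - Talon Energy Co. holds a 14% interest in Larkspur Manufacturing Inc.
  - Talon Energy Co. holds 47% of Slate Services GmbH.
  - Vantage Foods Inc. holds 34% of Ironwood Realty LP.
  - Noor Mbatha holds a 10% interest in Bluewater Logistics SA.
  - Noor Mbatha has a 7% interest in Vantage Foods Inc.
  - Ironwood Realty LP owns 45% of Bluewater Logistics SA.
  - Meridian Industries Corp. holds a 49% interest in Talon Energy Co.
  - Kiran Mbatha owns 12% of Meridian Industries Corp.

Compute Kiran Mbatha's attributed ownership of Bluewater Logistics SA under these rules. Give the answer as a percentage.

By parent–child attribution (R2), Kiran Mbatha is treated as also owning Noor Mbatha's interest in Vantage Foods Inc, giving 23% + 7% = 30%.
By parent–child attribution (R2), Kiran Mbatha is treated as owning Noor Mbatha's 10% interest in Bluewater Logistics SA.
Chain via Vantage Foods Inc. → Ironwood Realty LP (R3): 30% × 34% × 45% = 4.59% of Bluewater Logistics SA.
Chain via Meridian Industries Corp. → Talon Energy Co. (R3): 12% × 49% × 45% = 2.646% of Bluewater Logistics SA.
Direct interest in Bluewater Logistics SA: 10%.
Aggregating (R1): 4.59% + 2.646% + 10% = 17.236%.

17.236%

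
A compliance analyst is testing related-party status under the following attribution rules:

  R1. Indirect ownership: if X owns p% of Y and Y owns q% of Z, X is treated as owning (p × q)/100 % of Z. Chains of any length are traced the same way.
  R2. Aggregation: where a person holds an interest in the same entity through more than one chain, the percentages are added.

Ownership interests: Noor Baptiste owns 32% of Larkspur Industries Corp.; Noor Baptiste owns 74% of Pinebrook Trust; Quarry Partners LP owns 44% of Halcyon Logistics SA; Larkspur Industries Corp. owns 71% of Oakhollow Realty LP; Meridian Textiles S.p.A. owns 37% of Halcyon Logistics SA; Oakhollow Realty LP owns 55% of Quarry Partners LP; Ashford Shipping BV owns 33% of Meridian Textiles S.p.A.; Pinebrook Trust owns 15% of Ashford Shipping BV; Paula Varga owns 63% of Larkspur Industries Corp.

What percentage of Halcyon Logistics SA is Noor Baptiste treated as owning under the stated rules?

6.85355%

Chain via Pinebrook Trust → Ashford Shipping BV → Meridian Textiles S.p.A. (R1): 74% × 15% × 33% × 37% = 1.35531% of Halcyon Logistics SA.
Chain via Larkspur Industries Corp. → Oakhollow Realty LP → Quarry Partners LP (R1): 32% × 71% × 55% × 44% = 5.49824% of Halcyon Logistics SA.
Aggregating (R2): 1.35531% + 5.49824% = 6.85355%.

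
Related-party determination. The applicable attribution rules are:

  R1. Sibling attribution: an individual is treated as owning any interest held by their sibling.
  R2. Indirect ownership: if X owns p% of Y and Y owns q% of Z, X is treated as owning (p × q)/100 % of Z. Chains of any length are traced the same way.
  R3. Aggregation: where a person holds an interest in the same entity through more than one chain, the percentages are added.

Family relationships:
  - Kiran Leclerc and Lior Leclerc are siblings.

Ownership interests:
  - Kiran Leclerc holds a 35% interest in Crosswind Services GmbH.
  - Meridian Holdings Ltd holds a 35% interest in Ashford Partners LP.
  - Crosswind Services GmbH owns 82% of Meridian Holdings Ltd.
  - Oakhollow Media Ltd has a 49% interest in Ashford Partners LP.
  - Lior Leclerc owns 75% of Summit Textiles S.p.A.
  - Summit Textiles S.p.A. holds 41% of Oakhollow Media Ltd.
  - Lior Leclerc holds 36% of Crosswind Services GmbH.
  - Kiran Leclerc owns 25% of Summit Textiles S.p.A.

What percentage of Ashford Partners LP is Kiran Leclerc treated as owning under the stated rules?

By sibling attribution (R1), Kiran Leclerc is treated as also owning Lior Leclerc's interest in Crosswind Services GmbH, giving 35% + 36% = 71%.
By sibling attribution (R1), Kiran Leclerc is treated as also owning Lior Leclerc's interest in Summit Textiles S.p.A, giving 25% + 75% = 100%.
Chain via Crosswind Services GmbH → Meridian Holdings Ltd (R2): 71% × 82% × 35% = 20.377% of Ashford Partners LP.
Chain via Summit Textiles S.p.A. → Oakhollow Media Ltd (R2): 100% × 41% × 49% = 20.09% of Ashford Partners LP.
Aggregating (R3): 20.377% + 20.09% = 40.467%.

40.467%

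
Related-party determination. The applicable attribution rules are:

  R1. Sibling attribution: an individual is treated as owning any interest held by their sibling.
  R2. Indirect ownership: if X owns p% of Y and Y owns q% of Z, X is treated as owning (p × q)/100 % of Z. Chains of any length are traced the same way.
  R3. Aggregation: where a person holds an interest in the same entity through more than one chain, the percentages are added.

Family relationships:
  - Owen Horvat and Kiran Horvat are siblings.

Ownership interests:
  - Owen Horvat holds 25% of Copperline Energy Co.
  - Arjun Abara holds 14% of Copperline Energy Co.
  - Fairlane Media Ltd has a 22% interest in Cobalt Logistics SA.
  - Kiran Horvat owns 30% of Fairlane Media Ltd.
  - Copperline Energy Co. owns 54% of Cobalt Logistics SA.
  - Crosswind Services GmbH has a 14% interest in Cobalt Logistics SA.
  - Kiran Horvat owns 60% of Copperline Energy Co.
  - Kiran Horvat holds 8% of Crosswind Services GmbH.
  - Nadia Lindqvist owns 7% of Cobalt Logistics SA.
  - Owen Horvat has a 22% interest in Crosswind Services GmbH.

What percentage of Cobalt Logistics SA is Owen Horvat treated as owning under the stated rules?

By sibling attribution (R1), Owen Horvat is treated as also owning Kiran Horvat's interest in Copperline Energy Co, giving 25% + 60% = 85%.
By sibling attribution (R1), Owen Horvat is treated as also owning Kiran Horvat's interest in Crosswind Services GmbH, giving 22% + 8% = 30%.
By sibling attribution (R1), Owen Horvat is treated as owning Kiran Horvat's 30% interest in Fairlane Media Ltd.
Chain via Copperline Energy Co. (R2): 85% × 54% = 45.9% of Cobalt Logistics SA.
Chain via Crosswind Services GmbH (R2): 30% × 14% = 4.2% of Cobalt Logistics SA.
Chain via Fairlane Media Ltd (R2): 30% × 22% = 6.6% of Cobalt Logistics SA.
Aggregating (R3): 45.9% + 4.2% + 6.6% = 56.7%.

56.7%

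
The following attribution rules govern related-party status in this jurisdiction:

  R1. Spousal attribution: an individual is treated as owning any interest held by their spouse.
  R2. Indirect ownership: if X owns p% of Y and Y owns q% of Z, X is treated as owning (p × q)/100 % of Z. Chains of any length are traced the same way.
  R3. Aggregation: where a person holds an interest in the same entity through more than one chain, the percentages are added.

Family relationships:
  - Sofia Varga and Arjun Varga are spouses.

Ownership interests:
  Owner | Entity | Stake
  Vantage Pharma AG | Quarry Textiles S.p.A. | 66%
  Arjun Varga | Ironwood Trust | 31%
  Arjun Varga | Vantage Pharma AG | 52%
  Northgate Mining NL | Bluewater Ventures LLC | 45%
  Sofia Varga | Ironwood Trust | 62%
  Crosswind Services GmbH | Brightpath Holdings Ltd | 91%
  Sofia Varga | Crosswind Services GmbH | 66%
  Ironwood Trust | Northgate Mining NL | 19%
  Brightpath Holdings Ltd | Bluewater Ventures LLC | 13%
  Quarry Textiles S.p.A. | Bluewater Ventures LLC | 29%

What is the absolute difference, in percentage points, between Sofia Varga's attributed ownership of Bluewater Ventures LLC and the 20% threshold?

By spousal attribution (R1), Sofia Varga is treated as also owning Arjun Varga's interest in Ironwood Trust, giving 62% + 31% = 93%.
By spousal attribution (R1), Sofia Varga is treated as owning Arjun Varga's 52% interest in Vantage Pharma AG.
Chain via Crosswind Services GmbH → Brightpath Holdings Ltd (R2): 66% × 91% × 13% = 7.8078% of Bluewater Ventures LLC.
Chain via Ironwood Trust → Northgate Mining NL (R2): 93% × 19% × 45% = 7.9515% of Bluewater Ventures LLC.
Chain via Vantage Pharma AG → Quarry Textiles S.p.A. (R2): 52% × 66% × 29% = 9.9528% of Bluewater Ventures LLC.
Aggregating (R3): 7.8078% + 7.9515% + 9.9528% = 25.7121%.
25.7121% exceeds the 20% threshold by 5.7121 percentage points.

5.7121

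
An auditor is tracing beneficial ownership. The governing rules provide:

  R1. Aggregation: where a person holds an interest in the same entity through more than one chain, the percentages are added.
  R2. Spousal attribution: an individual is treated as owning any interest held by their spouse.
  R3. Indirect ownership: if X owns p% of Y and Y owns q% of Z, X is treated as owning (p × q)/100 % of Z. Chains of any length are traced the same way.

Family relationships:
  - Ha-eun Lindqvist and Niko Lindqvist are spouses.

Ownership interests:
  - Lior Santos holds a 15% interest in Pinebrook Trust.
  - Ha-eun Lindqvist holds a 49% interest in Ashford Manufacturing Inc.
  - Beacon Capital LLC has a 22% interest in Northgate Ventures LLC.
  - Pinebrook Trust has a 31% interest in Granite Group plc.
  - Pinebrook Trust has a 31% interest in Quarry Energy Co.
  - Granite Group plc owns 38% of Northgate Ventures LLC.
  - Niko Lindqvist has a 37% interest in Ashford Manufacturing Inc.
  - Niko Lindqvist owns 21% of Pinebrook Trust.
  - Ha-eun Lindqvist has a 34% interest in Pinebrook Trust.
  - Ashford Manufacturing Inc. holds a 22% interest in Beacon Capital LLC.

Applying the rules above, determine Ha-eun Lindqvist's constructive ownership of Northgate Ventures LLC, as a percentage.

By spousal attribution (R2), Ha-eun Lindqvist is treated as also owning Niko Lindqvist's interest in Pinebrook Trust, giving 34% + 21% = 55%.
By spousal attribution (R2), Ha-eun Lindqvist is treated as also owning Niko Lindqvist's interest in Ashford Manufacturing Inc, giving 49% + 37% = 86%.
Chain via Pinebrook Trust → Granite Group plc (R3): 55% × 31% × 38% = 6.479% of Northgate Ventures LLC.
Chain via Ashford Manufacturing Inc. → Beacon Capital LLC (R3): 86% × 22% × 22% = 4.1624% of Northgate Ventures LLC.
Aggregating (R1): 6.479% + 4.1624% = 10.6414%.

10.6414%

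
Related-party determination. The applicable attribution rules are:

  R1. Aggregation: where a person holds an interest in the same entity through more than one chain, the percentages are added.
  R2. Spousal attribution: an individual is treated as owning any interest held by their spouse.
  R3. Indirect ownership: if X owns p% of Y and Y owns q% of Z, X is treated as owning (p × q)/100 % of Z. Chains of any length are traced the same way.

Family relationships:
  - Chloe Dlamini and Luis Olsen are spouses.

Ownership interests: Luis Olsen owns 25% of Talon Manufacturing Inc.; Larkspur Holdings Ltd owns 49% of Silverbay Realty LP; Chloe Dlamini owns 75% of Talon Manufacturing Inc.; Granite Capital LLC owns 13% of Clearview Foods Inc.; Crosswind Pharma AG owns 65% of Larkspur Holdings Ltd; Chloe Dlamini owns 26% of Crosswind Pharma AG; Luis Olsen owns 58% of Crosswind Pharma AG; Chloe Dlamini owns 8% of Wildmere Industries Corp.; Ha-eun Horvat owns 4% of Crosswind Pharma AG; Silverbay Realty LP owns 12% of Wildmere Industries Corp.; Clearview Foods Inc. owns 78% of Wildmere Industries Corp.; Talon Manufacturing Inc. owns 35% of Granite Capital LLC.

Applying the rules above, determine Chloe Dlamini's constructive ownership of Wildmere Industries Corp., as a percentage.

14.75948%

By spousal attribution (R2), Chloe Dlamini is treated as also owning Luis Olsen's interest in Crosswind Pharma AG, giving 26% + 58% = 84%.
By spousal attribution (R2), Chloe Dlamini is treated as also owning Luis Olsen's interest in Talon Manufacturing Inc, giving 75% + 25% = 100%.
Chain via Crosswind Pharma AG → Larkspur Holdings Ltd → Silverbay Realty LP (R3): 84% × 65% × 49% × 12% = 3.21048% of Wildmere Industries Corp.
Chain via Talon Manufacturing Inc. → Granite Capital LLC → Clearview Foods Inc. (R3): 100% × 35% × 13% × 78% = 3.549% of Wildmere Industries Corp.
Direct interest in Wildmere Industries Corp: 8%.
Aggregating (R1): 3.21048% + 3.549% + 8% = 14.75948%.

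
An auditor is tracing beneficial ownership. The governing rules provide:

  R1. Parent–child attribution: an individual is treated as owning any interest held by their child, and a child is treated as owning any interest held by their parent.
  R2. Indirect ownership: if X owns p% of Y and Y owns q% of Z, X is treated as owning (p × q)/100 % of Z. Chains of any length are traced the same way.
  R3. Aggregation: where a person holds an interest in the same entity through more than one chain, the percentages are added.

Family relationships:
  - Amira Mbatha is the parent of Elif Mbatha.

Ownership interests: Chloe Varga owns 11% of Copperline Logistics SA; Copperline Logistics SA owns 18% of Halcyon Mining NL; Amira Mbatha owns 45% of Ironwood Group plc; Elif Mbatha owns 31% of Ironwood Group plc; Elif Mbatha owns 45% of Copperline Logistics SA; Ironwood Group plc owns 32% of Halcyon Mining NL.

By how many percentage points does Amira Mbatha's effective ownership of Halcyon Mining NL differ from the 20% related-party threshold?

12.42

By parent–child attribution (R1), Amira Mbatha is treated as also owning Elif Mbatha's interest in Ironwood Group plc, giving 45% + 31% = 76%.
By parent–child attribution (R1), Amira Mbatha is treated as owning Elif Mbatha's 45% interest in Copperline Logistics SA.
Chain via Ironwood Group plc (R2): 76% × 32% = 24.32% of Halcyon Mining NL.
Chain via Copperline Logistics SA (R2): 45% × 18% = 8.1% of Halcyon Mining NL.
Aggregating (R3): 24.32% + 8.1% = 32.42%.
32.42% exceeds the 20% threshold by 12.42 percentage points.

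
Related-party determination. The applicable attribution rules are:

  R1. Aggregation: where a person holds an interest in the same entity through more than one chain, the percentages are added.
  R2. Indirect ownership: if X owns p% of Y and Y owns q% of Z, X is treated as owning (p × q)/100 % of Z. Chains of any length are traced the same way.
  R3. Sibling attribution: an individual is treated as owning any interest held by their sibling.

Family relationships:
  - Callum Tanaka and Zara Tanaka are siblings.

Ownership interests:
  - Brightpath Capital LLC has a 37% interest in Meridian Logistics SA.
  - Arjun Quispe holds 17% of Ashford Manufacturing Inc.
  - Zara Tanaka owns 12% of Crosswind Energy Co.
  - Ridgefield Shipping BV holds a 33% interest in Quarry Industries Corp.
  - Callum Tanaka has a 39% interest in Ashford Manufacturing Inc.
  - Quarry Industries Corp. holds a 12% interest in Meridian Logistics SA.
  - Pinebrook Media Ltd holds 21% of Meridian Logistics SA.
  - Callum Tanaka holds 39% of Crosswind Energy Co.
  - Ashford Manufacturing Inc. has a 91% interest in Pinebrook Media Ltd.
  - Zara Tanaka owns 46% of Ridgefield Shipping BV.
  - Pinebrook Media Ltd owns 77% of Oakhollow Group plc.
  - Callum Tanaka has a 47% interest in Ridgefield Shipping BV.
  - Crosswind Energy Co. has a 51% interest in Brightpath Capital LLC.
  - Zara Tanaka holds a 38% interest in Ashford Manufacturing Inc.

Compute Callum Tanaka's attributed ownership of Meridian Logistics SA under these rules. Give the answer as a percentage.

By sibling attribution (R3), Callum Tanaka is treated as also owning Zara Tanaka's interest in Crosswind Energy Co, giving 39% + 12% = 51%.
By sibling attribution (R3), Callum Tanaka is treated as also owning Zara Tanaka's interest in Ashford Manufacturing Inc, giving 39% + 38% = 77%.
By sibling attribution (R3), Callum Tanaka is treated as also owning Zara Tanaka's interest in Ridgefield Shipping BV, giving 47% + 46% = 93%.
Chain via Crosswind Energy Co. → Brightpath Capital LLC (R2): 51% × 51% × 37% = 9.6237% of Meridian Logistics SA.
Chain via Ashford Manufacturing Inc. → Pinebrook Media Ltd (R2): 77% × 91% × 21% = 14.7147% of Meridian Logistics SA.
Chain via Ridgefield Shipping BV → Quarry Industries Corp. (R2): 93% × 33% × 12% = 3.6828% of Meridian Logistics SA.
Aggregating (R1): 9.6237% + 14.7147% + 3.6828% = 28.0212%.

28.0212%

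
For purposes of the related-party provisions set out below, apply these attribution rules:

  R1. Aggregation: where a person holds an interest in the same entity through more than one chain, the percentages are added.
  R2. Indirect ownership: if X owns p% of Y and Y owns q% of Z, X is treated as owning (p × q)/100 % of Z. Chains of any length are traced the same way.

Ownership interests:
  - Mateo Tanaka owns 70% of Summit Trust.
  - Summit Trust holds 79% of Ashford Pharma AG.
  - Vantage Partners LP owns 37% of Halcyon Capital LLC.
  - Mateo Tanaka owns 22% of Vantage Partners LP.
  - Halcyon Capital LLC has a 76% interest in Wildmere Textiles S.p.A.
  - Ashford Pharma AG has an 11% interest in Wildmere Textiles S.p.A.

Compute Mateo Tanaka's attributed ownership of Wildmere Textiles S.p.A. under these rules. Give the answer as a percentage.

12.2694%

Chain via Summit Trust → Ashford Pharma AG (R2): 70% × 79% × 11% = 6.083% of Wildmere Textiles S.p.A.
Chain via Vantage Partners LP → Halcyon Capital LLC (R2): 22% × 37% × 76% = 6.1864% of Wildmere Textiles S.p.A.
Aggregating (R1): 6.083% + 6.1864% = 12.2694%.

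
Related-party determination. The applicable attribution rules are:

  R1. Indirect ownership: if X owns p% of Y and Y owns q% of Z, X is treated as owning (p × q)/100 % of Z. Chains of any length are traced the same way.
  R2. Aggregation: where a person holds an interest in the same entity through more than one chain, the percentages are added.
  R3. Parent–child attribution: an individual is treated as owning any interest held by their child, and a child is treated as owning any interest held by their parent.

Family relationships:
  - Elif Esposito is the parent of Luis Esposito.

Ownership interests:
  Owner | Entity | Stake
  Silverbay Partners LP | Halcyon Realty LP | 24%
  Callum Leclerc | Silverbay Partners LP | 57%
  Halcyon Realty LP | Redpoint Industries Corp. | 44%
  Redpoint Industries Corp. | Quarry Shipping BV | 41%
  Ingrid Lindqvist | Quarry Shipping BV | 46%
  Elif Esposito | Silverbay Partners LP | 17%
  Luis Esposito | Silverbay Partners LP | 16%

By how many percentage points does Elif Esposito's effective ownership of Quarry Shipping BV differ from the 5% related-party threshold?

By parent–child attribution (R3), Elif Esposito is treated as also owning Luis Esposito's interest in Silverbay Partners LP, giving 17% + 16% = 33%.
Chain via Silverbay Partners LP → Halcyon Realty LP → Redpoint Industries Corp. (R1): 33% × 24% × 44% × 41% = 1.428768% of Quarry Shipping BV.
1.428768% falls short of the 5% threshold by 3.571232 percentage points.

3.571232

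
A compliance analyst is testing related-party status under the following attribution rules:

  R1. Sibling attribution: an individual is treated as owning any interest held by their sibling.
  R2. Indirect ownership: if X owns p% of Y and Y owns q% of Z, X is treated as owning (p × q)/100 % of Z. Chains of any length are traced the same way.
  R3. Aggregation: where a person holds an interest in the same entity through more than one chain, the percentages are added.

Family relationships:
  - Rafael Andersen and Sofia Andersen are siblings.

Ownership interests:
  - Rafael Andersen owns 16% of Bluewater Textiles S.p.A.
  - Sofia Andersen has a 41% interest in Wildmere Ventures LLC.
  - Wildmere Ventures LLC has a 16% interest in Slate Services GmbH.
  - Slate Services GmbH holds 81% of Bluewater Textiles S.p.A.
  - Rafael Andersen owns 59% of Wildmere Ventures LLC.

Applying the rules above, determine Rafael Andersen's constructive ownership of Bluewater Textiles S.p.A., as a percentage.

By sibling attribution (R1), Rafael Andersen is treated as also owning Sofia Andersen's interest in Wildmere Ventures LLC, giving 59% + 41% = 100%.
Chain via Wildmere Ventures LLC → Slate Services GmbH (R2): 100% × 16% × 81% = 12.96% of Bluewater Textiles S.p.A.
Direct interest in Bluewater Textiles S.p.A: 16%.
Aggregating (R3): 12.96% + 16% = 28.96%.

28.96%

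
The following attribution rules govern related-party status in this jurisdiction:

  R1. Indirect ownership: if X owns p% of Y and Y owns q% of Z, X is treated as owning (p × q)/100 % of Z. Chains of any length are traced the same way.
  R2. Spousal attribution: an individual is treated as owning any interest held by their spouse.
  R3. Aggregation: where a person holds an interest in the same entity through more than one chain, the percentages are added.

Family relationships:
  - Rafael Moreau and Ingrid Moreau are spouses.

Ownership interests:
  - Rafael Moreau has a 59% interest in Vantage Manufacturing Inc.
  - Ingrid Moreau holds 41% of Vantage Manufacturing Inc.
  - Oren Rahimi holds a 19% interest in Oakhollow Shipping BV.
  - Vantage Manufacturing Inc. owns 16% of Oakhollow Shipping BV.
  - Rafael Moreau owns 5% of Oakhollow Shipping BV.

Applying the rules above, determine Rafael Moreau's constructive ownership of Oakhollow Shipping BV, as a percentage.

21%

By spousal attribution (R2), Rafael Moreau is treated as also owning Ingrid Moreau's interest in Vantage Manufacturing Inc, giving 59% + 41% = 100%.
Chain via Vantage Manufacturing Inc. (R1): 100% × 16% = 16% of Oakhollow Shipping BV.
Direct interest in Oakhollow Shipping BV: 5%.
Aggregating (R3): 16% + 5% = 21%.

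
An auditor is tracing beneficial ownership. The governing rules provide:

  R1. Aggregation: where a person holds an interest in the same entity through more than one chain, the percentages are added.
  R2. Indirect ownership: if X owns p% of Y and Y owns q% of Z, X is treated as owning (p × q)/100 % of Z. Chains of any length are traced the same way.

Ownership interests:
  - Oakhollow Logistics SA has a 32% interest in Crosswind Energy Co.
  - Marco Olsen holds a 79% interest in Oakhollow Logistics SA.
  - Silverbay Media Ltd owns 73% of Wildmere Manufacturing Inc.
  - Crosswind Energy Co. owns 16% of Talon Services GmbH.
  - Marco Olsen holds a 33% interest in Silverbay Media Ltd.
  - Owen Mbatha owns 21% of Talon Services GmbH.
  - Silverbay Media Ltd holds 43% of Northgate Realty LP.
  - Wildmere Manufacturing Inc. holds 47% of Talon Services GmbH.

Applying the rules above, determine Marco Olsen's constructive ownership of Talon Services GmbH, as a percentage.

Chain via Oakhollow Logistics SA → Crosswind Energy Co. (R2): 79% × 32% × 16% = 4.0448% of Talon Services GmbH.
Chain via Silverbay Media Ltd → Wildmere Manufacturing Inc. (R2): 33% × 73% × 47% = 11.3223% of Talon Services GmbH.
Aggregating (R1): 4.0448% + 11.3223% = 15.3671%.

15.3671%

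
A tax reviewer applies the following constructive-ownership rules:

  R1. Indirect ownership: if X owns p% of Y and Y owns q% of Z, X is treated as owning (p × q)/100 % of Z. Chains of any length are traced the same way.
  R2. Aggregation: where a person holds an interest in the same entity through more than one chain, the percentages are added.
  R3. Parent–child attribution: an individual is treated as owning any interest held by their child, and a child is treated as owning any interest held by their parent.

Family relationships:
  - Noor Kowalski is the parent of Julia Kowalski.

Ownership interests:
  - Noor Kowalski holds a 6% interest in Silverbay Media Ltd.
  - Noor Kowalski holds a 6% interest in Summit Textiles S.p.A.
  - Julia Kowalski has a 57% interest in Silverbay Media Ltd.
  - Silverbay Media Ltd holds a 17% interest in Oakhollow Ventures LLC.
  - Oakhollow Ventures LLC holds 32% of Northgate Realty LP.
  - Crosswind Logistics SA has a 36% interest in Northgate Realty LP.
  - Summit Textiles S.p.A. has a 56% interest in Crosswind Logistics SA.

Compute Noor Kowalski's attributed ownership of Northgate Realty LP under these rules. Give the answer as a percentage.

4.6368%

By parent–child attribution (R3), Noor Kowalski is treated as also owning Julia Kowalski's interest in Silverbay Media Ltd, giving 6% + 57% = 63%.
Chain via Silverbay Media Ltd → Oakhollow Ventures LLC (R1): 63% × 17% × 32% = 3.4272% of Northgate Realty LP.
Chain via Summit Textiles S.p.A. → Crosswind Logistics SA (R1): 6% × 56% × 36% = 1.2096% of Northgate Realty LP.
Aggregating (R2): 3.4272% + 1.2096% = 4.6368%.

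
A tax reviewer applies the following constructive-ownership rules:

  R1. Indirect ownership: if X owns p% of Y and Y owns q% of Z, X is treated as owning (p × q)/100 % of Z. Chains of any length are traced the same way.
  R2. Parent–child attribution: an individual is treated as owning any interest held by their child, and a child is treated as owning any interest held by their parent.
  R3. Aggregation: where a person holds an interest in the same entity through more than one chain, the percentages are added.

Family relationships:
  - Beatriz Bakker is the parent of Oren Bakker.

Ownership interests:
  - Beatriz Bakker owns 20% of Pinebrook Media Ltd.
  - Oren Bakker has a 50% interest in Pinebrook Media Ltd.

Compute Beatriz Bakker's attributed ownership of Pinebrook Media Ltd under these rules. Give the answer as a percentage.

70%

By parent–child attribution (R2), Beatriz Bakker is treated as also owning Oren Bakker's interest in Pinebrook Media Ltd, giving 20% + 50% = 70%.
Direct interest in Pinebrook Media Ltd: 70%.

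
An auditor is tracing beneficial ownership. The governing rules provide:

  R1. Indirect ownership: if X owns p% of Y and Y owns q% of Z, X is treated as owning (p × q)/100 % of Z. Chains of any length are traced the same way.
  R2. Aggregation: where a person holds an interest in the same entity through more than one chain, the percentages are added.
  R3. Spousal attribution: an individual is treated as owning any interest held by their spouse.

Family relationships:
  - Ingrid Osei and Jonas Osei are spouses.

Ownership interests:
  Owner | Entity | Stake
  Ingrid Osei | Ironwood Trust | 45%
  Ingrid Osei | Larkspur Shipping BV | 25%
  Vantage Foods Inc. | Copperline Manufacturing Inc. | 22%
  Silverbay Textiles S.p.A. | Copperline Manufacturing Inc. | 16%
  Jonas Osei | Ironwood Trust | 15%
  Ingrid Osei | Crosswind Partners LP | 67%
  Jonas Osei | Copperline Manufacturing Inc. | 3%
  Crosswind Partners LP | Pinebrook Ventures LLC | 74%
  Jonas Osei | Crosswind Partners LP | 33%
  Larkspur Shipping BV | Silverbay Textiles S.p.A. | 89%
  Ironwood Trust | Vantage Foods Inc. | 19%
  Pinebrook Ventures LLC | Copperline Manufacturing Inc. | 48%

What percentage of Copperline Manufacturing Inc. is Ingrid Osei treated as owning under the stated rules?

44.588%

By spousal attribution (R3), Ingrid Osei is treated as also owning Jonas Osei's interest in Crosswind Partners LP, giving 67% + 33% = 100%.
By spousal attribution (R3), Ingrid Osei is treated as also owning Jonas Osei's interest in Ironwood Trust, giving 45% + 15% = 60%.
By spousal attribution (R3), Ingrid Osei is treated as owning Jonas Osei's 3% interest in Copperline Manufacturing Inc.
Chain via Larkspur Shipping BV → Silverbay Textiles S.p.A. (R1): 25% × 89% × 16% = 3.56% of Copperline Manufacturing Inc.
Chain via Crosswind Partners LP → Pinebrook Ventures LLC (R1): 100% × 74% × 48% = 35.52% of Copperline Manufacturing Inc.
Chain via Ironwood Trust → Vantage Foods Inc. (R1): 60% × 19% × 22% = 2.508% of Copperline Manufacturing Inc.
Direct interest in Copperline Manufacturing Inc: 3%.
Aggregating (R2): 3.56% + 35.52% + 2.508% + 3% = 44.588%.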